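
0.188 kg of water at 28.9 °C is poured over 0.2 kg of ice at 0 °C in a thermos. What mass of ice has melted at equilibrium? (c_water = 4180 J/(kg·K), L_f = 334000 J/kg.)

Heat available from the water dropping to 0 °C: 0.188×4180×28.9 = 22711 J.
Fully melting the ice requires m_ice L_f = 0.2×334000 = 66800 J.
That's not enough to melt it all — equilibrium is at 0 °C with ice remaining.
m_melted×334000 = 22711  ⇒  m_melted ≈ 0.068 kg.

m_melted ≈ 0.068 kg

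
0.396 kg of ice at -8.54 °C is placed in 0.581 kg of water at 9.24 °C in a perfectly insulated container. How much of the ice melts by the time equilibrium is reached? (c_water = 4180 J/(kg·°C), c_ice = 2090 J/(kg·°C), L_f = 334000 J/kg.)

Heat available from the water dropping to 0 °C: 0.581×4180×9.24 = 22440 J.
Of that, 0.396×2090×8.54 = 7068 J goes to bring the ice to 0 °C, leaving 15372 J.
Fully melting the ice requires m_ice L_f = 0.396×334000 = 132264 J.
15372 J < 132264 J, so only part of the ice melts and the system sits at 0 °C.
m_melt = 15372 / L_f = 0.04602 kg.

m_melted ≈ 0.046 kg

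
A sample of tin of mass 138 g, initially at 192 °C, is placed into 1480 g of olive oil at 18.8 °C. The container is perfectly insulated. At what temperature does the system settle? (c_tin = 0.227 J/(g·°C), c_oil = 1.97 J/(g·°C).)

With ΣQ=0 the equilibrium temperature is the m·c-weighted mean:
T_f = (31.33·192 + 2915.6·18.8) / (31.33 + 2915.6)
    = 60828 / 2946.9 ≈ 20.64 °C

T_f ≈ 20.6 °C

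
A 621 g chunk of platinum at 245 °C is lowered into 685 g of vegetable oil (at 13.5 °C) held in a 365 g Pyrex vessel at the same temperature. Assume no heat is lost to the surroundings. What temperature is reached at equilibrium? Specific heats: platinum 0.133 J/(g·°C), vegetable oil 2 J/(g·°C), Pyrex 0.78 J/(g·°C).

T_f ≈ 24.5 °C

Let T be the final temperature. ΣQ_i = 0:
621·0.133·(T − 245) + 685·2·(T − 13.5) + 365·0.78·(T − 13.5) = 0
82.59(T − 245) + 1370(T − 13.5) + 284.7(T − 13.5) = 0
1737.3 T = 42574
T = 42574/1737.3 ≈ 24.51 °C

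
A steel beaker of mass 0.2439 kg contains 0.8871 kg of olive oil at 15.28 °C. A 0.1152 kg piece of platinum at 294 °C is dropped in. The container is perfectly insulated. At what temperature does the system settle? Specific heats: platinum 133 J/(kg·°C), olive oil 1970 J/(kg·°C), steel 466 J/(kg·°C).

T_f ≈ 17.6 °C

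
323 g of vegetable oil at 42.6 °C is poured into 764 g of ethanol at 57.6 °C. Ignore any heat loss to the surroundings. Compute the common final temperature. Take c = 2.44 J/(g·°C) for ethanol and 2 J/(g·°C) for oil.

T_f ≈ 53.7 °C

With ΣQ=0 the equilibrium temperature is the m·c-weighted mean:
T_f = (1864.2·57.6 + 646·42.6) / (1864.2 + 646)
    = 134895 / 2510.2 ≈ 53.74 °C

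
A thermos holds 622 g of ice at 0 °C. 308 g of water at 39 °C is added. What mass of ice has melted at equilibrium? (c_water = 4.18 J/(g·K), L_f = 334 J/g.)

Heat available from the water dropping to 0 °C: 308·4.18·39 = 50210 J.
To melt every bit of ice: 622·334 = 207748 J.
That's not enough to melt it all — equilibrium is at 0 °C with ice remaining.
Mass melted = 50210/334 ≈ 150.3 g.

m_melted ≈ 150 g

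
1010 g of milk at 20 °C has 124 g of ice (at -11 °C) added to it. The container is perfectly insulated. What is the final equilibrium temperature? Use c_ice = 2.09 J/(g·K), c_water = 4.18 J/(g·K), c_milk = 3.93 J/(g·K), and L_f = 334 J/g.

T_f ≈ 7.8 °C

Energy conservation, ΣQ = 0:
warm ice to 0 °C: 124×2.09×(0 − (-11)) = 2850.8; latent heat to melt: 124×334 = 41416; meltwater 0→T: 124×4.18×T = 518.32 T; milk cools: 1010×3.93×(T − 20) = 3969.3(T − 20)
4487.6 T = 79386 − 44267 = 35119
T ≈ 7.83 °C (positive, so assuming full melt was valid).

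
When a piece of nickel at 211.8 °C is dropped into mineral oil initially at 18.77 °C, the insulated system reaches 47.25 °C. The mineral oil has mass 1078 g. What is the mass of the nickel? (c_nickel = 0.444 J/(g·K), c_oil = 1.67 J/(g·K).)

m ≈ 702 g

|Q_nickel| = |Q_oil|:
m×0.444×(211.8 − 47.25) = 1078×1.67×(47.25 − 18.77)
73.06 m = 51271  ⇒  m ≈ 701.8 g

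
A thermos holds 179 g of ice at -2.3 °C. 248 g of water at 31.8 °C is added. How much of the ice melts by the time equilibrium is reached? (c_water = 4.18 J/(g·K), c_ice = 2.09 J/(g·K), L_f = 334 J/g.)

m_melted ≈ 96.1 g

Cooling the water to 0 °C releases 248×4.18×31.8 = 32965 J.
Of that, 179×2.09×2.3 = 860.45 J goes to bring the ice to 0 °C, leaving 32105 J.
To melt every bit of ice: 179×334 = 59786 J.
Since 32105 < 59786 J, not all the ice melts; equilibrium is at 0 °C.
Mass melted = 32105/334 ≈ 96.12 g.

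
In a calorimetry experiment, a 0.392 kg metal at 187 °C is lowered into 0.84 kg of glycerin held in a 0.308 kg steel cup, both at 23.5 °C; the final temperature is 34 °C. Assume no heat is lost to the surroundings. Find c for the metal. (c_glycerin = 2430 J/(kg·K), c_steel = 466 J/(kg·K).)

c ≈ 382 J/(kg·K)

Taking heat into each body as positive, Σ m c ΔT = 0:
0.392·c·(34 − 187) + 0.84·2430·(34 − 23.5) + 0.308·466·(34 − 23.5) = 0
-59.98 c = -22940
c = -22940/-59.98 ≈ 382.5 J/(kg·K)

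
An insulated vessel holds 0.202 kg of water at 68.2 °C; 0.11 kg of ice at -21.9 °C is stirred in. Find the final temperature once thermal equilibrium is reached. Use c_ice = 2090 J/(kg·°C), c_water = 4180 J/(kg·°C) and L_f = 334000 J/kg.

T_f ≈ 12.1 °C

Conservation of energy gives ΣQ = 0:
ice -21.9→0 °C: 0.11×2090×21.9 = 5034.8; fusion: m_ice L_f = 0.11×334000 = 36740; meltwater 0→T: 0.11×4180×T = 459.8 T; water cools: 0.202×4180×(T − 68.2) = 844.36(T − 68.2)
1304.2 T = 57585 − 41775 = 15811
T ≈ 12.12 °C. Since T > 0 °C, the all-ice-melts assumption holds.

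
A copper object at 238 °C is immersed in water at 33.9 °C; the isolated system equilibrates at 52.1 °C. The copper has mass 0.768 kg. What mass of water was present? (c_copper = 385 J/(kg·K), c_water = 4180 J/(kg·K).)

Net heat exchanged in the isolated system is zero:
0.768×385×(52.1 − 238) + m×4180×(52.1 − 33.9) = 0
76076 m = 54967
m = 54967/76076 ≈ 0.7225 kg

m ≈ 0.723 kg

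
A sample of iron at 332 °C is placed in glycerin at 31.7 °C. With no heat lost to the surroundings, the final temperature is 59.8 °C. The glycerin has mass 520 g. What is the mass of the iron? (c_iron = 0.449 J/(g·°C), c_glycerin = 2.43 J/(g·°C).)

|Q_iron| = |Q_glycerin|:
m×0.449×(332 − 59.8) = 520×2.43×(59.8 − 31.7)
122.22 m = 35507  ⇒  m ≈ 290.5 g

m ≈ 291 g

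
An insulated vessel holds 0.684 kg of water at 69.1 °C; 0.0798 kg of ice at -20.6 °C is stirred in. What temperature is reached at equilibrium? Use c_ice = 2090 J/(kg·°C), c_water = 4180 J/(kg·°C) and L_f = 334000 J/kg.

T_f ≈ 52.5 °C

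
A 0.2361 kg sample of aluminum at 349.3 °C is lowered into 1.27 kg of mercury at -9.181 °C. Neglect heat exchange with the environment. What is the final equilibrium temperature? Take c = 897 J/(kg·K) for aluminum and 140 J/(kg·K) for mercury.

T_f ≈ 185.7 °C

Heat lost by the aluminum equals heat gained by the mercury:
0.2361·897·(349.3 − T) = 1.27·140·(T − (-9.181))
211.78(349.3 − T) = 177.8(T − (-9.181))
389.58 T = 72343  ⇒  T ≈ 185.69 °C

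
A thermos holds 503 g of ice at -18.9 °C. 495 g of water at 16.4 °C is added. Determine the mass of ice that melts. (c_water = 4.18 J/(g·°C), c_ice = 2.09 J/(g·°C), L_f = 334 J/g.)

m_melted ≈ 42.1 g

Water can give up m c ΔT = 495×4.18×16.4 = 33933 J before reaching 0 °C.
Of that, 503×2.09×18.9 = 19869 J goes to bring the ice to 0 °C, leaving 14064 J.
To melt every bit of ice: 503×334 = 168002 J.
That's not enough to melt it all — equilibrium is at 0 °C with ice remaining.
Mass melted = 14064/334 ≈ 42.11 g.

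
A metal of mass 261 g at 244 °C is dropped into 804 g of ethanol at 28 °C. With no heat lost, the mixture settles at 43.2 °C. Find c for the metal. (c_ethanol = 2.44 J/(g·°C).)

c ≈ 0.569 J/(g·°C)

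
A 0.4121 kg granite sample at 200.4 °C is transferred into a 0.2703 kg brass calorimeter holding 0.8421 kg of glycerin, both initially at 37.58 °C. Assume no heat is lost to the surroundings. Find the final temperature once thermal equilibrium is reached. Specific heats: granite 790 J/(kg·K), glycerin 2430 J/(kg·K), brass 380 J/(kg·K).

T_f ≈ 59.0 °C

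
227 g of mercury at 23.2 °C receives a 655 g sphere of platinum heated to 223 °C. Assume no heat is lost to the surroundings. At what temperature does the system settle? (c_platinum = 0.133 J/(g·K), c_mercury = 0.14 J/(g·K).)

|Q_platinum| = |Q_mercury|:
655·0.133·(223 − T) = 227·0.14·(T − 23.2)
87.12(223 − T) = 31.78(T − 23.2)
118.9 T = 20164  ⇒  T ≈ 169.59 °C

T_f ≈ 169.6 °C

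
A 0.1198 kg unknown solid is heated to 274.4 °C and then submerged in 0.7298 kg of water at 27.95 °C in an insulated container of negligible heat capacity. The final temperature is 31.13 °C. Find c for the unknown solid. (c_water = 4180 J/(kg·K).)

c ≈ 333 J/(kg·K)

m_s c (T_s − T_f) = m_water c_water (T_f − T_0):
0.1198·c·(274.4 − 31.13) = 0.7298·4180·(31.13 − 27.95)
29.14 c = 9700.8  ⇒  c ≈ 332.9 J/(kg·K)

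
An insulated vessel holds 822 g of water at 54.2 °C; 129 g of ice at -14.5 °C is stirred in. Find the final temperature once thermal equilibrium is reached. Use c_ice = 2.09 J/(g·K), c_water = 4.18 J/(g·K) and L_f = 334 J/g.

Energy balance with sensible and latent terms:
warm ice to 0 °C: 129×2.09×(0 − (-14.5)) = 3909.3
  fusion: m_ice L_f = 129×334 = 43086
  meltwater 0→T: 129×4.18×T = 539.22 T
  water: 3436(T − 54.2)
3975.2 T = 186229 − 46995 = 139234
T ≈ 35.03 °C — above 0 °C, consistent with complete melting.

T_f ≈ 35.0 °C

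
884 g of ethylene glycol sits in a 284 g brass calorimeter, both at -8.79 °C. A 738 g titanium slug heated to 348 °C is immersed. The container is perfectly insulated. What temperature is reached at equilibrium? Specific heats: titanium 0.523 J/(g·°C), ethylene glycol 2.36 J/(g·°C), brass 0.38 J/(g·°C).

Setting the total heat transfer to zero:
738*0.523*(T − 348) + 884*2.36*(T − (-8.79)) + 284*0.38*(T − (-8.79)) = 0
385.97(T − 348) + 2086.2(T − (-8.79)) + 107.92(T − (-8.79)) = 0
(385.97 + 2086.2 + 107.92) T = 385.97*348 + 2086.2*(-8.79) + 107.92*(-8.79)
T = 115032 / 2580.1 = 44.6 °C

T_f ≈ 44.6 °C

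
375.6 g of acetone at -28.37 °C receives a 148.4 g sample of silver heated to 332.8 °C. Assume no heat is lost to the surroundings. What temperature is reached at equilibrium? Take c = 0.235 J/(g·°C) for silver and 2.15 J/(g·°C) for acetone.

T_f ≈ -13.4 °C

With ΣQ=0 the equilibrium temperature is the m·c-weighted mean:
T_f = (34.87·332.8 + 807.54·(-28.37)) / (34.87 + 807.54)
    = -11304 / 842.41 ≈ -13.42 °C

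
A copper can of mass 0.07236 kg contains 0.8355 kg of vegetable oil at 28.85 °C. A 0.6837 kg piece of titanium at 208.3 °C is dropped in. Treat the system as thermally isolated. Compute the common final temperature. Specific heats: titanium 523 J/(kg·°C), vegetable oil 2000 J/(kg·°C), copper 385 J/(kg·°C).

T_f ≈ 60.1 °C

Taking heat into each body as positive, Σ m c ΔT = 0:
0.6837*523*(T − 208.3) + 0.8355*2000*(T − 28.85) + 0.07236*385*(T − 28.85) = 0
(357.58 + 1671 + 27.86) T = 357.58*208.3 + 1671*28.85 + 27.86*28.85
T ≈ 60.05 °C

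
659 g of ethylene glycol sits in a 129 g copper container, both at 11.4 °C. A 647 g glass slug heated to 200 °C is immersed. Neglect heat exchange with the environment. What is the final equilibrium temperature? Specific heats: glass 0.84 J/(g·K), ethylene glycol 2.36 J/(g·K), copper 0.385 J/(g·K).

T_f ≈ 59.1 °C

T_f is the heat-capacity-weighted average of the initial temperatures:
T_f = (543.48·200 + 1555.2·11.4 + 49.66·11.4) / (543.48 + 1555.2 + 49.66)
    = 126992 / 2148.4 ≈ 59.11 °C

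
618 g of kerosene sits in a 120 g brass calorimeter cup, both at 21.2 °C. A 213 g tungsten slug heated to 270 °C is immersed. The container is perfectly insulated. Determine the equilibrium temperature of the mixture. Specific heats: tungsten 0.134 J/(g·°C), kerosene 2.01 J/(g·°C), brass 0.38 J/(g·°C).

T_f ≈ 26.6 °C

T_f is the heat-capacity-weighted average of the initial temperatures:
T_f = (28.54×270 + 1242.2×21.2 + 45.6×21.2) / (28.54 + 1242.2 + 45.6)
    = 35007 / 1316.3 ≈ 26.59 °C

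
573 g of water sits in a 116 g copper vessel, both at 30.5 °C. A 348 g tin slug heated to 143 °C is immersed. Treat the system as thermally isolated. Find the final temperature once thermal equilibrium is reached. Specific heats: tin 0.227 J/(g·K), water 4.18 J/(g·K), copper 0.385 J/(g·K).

T_f ≈ 34.0 °C

T_f is the heat-capacity-weighted average of the initial temperatures:
T_f = (79*143 + 2395.1*30.5 + 44.66*30.5) / (79 + 2395.1 + 44.66)
    = 85710 / 2518.8 ≈ 34.03 °C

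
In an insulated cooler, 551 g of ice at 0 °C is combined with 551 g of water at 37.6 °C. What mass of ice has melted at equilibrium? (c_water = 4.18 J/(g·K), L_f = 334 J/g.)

m_melted ≈ 259 g

Cooling the water to 0 °C releases 551×4.18×37.6 = 86600 J.
Fully melting the ice requires m_ice L_f = 551×334 = 184034 J.
86600 J < 184034 J, so only part of the ice melts and the system sits at 0 °C.
Mass melted = 86600/334 ≈ 259.3 g.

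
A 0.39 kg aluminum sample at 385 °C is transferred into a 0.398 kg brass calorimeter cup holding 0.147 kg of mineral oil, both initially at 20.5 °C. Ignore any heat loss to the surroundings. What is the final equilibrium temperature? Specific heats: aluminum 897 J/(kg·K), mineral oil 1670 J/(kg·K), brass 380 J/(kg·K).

Setting the total heat transfer to zero:
0.39·897·(T − 385) + 0.147·1670·(T − 20.5) + 0.398·380·(T − 20.5) = 0
349.83(T − 385) + 245.49(T − 20.5) + 151.24(T − 20.5) = 0
746.56 T = 142818
T = 142818/746.56 ≈ 191.30 °C

T_f ≈ 191.3 °C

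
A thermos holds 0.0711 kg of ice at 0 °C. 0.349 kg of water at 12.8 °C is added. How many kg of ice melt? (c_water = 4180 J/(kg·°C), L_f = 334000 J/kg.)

m_melted ≈ 0.0559 kg

Water can give up m c ΔT = 0.349·4180·12.8 = 18673 J before reaching 0 °C.
To melt every bit of ice: 0.0711·334000 = 23747 J.
18673 J < 23747 J, so only part of the ice melts and the system sits at 0 °C.
m_melt = 18673 / L_f = 0.05591 kg.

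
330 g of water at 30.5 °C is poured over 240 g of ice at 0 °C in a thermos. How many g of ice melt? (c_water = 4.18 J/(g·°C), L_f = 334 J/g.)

Heat available from the water dropping to 0 °C: 330×4.18×30.5 = 42072 J.
Fully melting the ice requires m_ice L_f = 240×334 = 80160 J.
That's not enough to melt it all — equilibrium is at 0 °C with ice remaining.
Mass melted = 42072/334 ≈ 126 g.

m_melted ≈ 126 g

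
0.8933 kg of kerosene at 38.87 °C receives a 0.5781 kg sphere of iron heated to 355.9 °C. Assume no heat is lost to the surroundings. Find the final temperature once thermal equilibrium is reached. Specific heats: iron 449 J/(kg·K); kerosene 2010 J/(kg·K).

T_f = Σ m_i c_i T_i / Σ m_i c_i:
T_f = (259.57×355.9 + 1795.5×38.87) / (259.57 + 1795.5)
    = 162172 / 2055.1 ≈ 78.91 °C

T_f ≈ 78.9 °C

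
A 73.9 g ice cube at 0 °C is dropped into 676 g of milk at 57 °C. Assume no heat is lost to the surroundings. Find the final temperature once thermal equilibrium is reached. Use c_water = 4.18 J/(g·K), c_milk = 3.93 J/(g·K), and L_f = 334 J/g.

T_f ≈ 42.7 °C

Let T be the final temperature. ΣQ_i = 0:
fusion: m_ice L_f = 73.9×334 = 24683; meltwater 0→T: 73.9×4.18×T = 308.9 T; milk cools: 676×3.93×(T − 57) = 2656.7(T − 57)
2965.6 T = 151431 − 24683 = 126748
T ≈ 42.74 °C (positive, so assuming full melt was valid).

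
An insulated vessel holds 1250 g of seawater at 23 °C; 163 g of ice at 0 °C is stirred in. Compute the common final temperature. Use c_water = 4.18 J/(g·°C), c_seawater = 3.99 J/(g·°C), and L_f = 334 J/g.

Conservation of energy gives ΣQ = 0:
fusion: m_ice L_f = 163×334 = 54442
  meltwater 0→T: 163×4.18×T = 681.34 T
  seawater cools: 1250×3.99×(T − 23) = 4987.5(T − 23)
5668.8 T = 114712 − 54442 = 60270
T ≈ 10.63 °C. Since T > 0 °C, the all-ice-melts assumption holds.

T_f ≈ 10.6 °C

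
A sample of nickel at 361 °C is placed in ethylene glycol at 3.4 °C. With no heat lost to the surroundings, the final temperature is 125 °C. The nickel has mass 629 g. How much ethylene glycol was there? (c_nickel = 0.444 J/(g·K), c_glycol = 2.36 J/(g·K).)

m ≈ 230 g

|Q_nickel| = |Q_glycol|:
629×0.444×(361 − 125) = m×2.36×(125 − 3.4)
286.98 m = 65909  ⇒  m ≈ 229.7 g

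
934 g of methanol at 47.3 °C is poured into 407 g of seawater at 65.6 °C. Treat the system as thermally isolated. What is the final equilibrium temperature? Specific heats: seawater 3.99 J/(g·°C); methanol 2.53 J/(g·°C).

T_f ≈ 54.8 °C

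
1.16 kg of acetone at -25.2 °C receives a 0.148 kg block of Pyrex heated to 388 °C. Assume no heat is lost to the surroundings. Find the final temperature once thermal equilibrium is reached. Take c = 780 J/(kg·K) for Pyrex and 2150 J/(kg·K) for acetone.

T_f ≈ -6.9 °C

Net heat exchanged in the isolated system is zero:
0.148·780·(T − 388) + 1.16·2150·(T − (-25.2)) = 0
115.44(T − 388) + 2494(T − (-25.2)) = 0
(115.44 + 2494) T = 115.44·388 + 2494·(-25.2)
T = -18058/2609.4 ≈ -6.92 °C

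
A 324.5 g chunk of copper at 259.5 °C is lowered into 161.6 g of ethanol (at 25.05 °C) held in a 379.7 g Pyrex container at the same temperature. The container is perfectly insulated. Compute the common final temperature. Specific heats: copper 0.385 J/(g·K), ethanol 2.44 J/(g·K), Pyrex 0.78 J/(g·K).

Taking heat into each body as positive, Σ m c ΔT = 0:
324.5×0.385×(T − 259.5) + 161.6×2.44×(T − 25.05) + 379.7×0.78×(T − 25.05) = 0
124.93(T − 259.5) + 394.3(T − 25.05) + 296.17(T − 25.05) = 0
(124.93 + 394.3 + 296.17) T = 124.93×259.5 + 394.3×25.05 + 296.17×25.05
T = 49716 / 815.4 = 61 °C

T_f ≈ 61.0 °C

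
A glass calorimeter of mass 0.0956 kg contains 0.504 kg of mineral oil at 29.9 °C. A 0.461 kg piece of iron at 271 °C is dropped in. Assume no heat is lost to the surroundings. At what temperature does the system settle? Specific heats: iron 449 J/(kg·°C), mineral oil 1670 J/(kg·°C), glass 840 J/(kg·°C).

Taking heat into each body as positive, Σ m c ΔT = 0:
0.461·449·(T − 271) + 0.504·1670·(T − 29.9) + 0.0956·840·(T − 29.9) = 0
(206.99 + 841.68 + 80.3) T = 206.99·271 + 841.68·29.9 + 80.3·29.9
T = 83661/1129 ≈ 74.10 °C

T_f ≈ 74.1 °C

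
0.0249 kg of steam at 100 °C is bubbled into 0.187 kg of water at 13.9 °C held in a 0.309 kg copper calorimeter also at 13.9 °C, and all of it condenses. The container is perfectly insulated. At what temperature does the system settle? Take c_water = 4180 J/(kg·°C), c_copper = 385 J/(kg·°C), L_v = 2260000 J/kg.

T_f ≈ 78.8 °C

Setting the total heat transfer to zero:
latent heat released on condensation: 0.0249·2260000 = 56274; condensate cools 100→T: 0.0249·4180·(T − 100) = 104.08(T − 100); water warms: 0.187·4180·(T − 13.9) = 781.66(T − 13.9); cup: 118.97(T − 13.9)
1004.7 T = 56274 + 10408 + 12519 = 79201
T ≈ 78.83 °C (< 100 °C, so full condensation is consistent).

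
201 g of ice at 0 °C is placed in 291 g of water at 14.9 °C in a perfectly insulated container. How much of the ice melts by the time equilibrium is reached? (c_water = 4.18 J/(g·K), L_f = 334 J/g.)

m_melted ≈ 54.3 g

Cooling the water to 0 °C releases 291×4.18×14.9 = 18124 J.
Melting all 201 g of ice would need 201×334 = 67134 J.
18124 J < 67134 J, so only part of the ice melts and the system sits at 0 °C.
m_melt = 18124 / L_f = 54.26 g.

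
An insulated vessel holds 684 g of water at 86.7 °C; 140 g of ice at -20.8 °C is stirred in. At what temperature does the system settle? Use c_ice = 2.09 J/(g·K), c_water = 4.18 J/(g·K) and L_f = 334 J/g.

T_f ≈ 56.6 °C

Sum of m c ΔT and latent-heat terms is zero:
ice -20.8→0 °C: 140×2.09×20.8 = 6086.1; melt ice: 140×334 = 46760; meltwater 0→T: 140×4.18×T = 585.2 T; water cools: 684×4.18×(T − 86.7) = 2859.1(T − 86.7)
3444.3 T = 247886 − 52846 = 195040
T ≈ 56.63 °C. Since T > 0 °C, the all-ice-melts assumption holds.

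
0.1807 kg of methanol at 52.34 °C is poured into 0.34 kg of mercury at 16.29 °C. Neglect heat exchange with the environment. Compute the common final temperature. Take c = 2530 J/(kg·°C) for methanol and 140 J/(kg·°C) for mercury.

T_f ≈ 48.9 °C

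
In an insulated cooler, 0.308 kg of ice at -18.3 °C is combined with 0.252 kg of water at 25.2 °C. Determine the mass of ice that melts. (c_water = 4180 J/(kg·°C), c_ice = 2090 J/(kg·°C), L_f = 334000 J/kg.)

m_melted ≈ 0.0442 kg

Water can give up m c ΔT = 0.252·4180·25.2 = 26545 J before reaching 0 °C.
Warming the ice to 0 °C takes 0.308·2090·18.3 = 11780 J, leaving 14765 J for melting.
Fully melting the ice requires m_ice L_f = 0.308·334000 = 102872 J.
14765 J < 102872 J, so only part of the ice melts and the system sits at 0 °C.
m_melted·334000 = 14765  ⇒  m_melted ≈ 0.04421 kg.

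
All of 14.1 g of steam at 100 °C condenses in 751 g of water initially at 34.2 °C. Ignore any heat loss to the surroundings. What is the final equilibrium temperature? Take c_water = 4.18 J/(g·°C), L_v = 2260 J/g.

T_f ≈ 45.4 °C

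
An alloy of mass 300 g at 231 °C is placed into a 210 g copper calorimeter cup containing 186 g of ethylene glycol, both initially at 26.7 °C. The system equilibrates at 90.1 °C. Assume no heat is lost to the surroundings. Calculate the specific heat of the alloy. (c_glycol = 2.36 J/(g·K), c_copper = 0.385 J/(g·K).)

c ≈ 0.78 J/(g·K)

Net heat exchanged in the isolated system is zero:
300×c×(90.1 − 231) + 186×2.36×(90.1 − 26.7) + 210×0.385×(90.1 − 26.7) = 0
-42270 c = -32956
c = -32956/-42270 ≈ 0.7797 J/(g·K)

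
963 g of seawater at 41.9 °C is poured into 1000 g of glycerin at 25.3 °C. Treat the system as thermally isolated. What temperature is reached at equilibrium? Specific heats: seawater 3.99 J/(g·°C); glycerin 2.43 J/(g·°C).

T_f ≈ 35.5 °C

Heat gained plus heat lost sum to zero:
963*3.99*(T − 41.9) + 1000*2.43*(T − 25.3) = 0
3842.4(T − 41.9) + 2430(T − 25.3) = 0
6272.4 T = 222474
T = 222474 / 6272.4 = 35.5 °C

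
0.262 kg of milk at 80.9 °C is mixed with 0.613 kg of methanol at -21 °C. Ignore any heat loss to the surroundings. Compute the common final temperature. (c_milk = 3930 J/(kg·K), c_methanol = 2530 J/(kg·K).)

Heat gained plus heat lost sum to zero:
0.262×3930×(T − 80.9) + 0.613×2530×(T − (-21)) = 0
1029.7(T − 80.9) + 1550.9(T − (-21)) = 0
(1029.7 + 1550.9) T = 1029.7×80.9 + 1550.9×(-21)
T ≈ 19.66 °C

T_f ≈ 19.7 °C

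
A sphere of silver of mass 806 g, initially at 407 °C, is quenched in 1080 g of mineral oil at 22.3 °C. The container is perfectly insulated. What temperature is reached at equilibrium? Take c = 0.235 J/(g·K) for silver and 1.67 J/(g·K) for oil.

T_f ≈ 58.9 °C

Net heat exchanged in the isolated system is zero:
806×0.235×(T − 407) + 1080×1.67×(T − 22.3) = 0
1993 T = 117310
T = 117310/1993 ≈ 58.86 °C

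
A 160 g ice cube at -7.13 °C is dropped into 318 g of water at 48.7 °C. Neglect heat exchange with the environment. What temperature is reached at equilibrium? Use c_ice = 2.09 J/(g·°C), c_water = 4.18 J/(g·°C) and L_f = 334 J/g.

T_f ≈ 4.5 °C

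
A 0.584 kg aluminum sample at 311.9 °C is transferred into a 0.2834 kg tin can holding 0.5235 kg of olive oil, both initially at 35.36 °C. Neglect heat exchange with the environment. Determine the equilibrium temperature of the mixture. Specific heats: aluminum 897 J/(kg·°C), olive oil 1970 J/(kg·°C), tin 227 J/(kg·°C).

Let T be the final temperature. ΣQ_i = 0:
0.584*897*(T − 311.9) + 0.5235*1970*(T − 35.36) + 0.2834*227*(T − 35.36) = 0
523.85(T − 311.9) + 1031.3(T − 35.36) + 64.33(T − 35.36) = 0
1619.5 T = 202130
T = 202130 / 1619.5 = 125 °C

T_f ≈ 124.8 °C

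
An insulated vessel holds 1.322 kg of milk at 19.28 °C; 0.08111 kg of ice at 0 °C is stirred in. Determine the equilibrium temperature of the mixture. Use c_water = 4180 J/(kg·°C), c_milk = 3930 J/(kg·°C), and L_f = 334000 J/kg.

Conservation of energy gives ΣQ = 0:
fusion: m_ice L_f = 0.08111·334000 = 27091
  meltwater 0→T: 0.08111·4180·T = 339.04 T
  milk cools: 1.322·3930·(T − 19.28) = 5195.5(T − 19.28)
5534.5 T = 100168 − 27091 = 73078
T ≈ 13.20 °C. Since T > 0 °C, the all-ice-melts assumption holds.

T_f ≈ 13.2 °C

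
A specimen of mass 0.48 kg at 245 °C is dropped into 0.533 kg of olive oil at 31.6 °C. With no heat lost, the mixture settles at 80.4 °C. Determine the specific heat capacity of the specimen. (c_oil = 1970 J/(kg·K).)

c ≈ 649 J/(kg·K)

Heat lost by the specimen = heat gained by the oil:
0.48·c·(245 − 80.4) = 0.533·1970·(80.4 − 31.6)
79.01 c = 51240  ⇒  c ≈ 648.5 J/(kg·K)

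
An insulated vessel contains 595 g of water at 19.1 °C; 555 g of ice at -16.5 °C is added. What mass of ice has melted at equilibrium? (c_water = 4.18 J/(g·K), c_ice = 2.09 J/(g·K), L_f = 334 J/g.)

m_melted ≈ 84.9 g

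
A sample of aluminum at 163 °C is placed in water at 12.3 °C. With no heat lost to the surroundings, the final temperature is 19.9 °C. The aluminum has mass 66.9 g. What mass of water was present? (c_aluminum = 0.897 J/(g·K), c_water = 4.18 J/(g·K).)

m ≈ 270 g

Net heat exchanged in the isolated system is zero:
66.9·0.897·(19.9 − 163) + m·4.18·(19.9 − 12.3) = 0
31.77 m = 8587.3
m = 8587.3/31.77 ≈ 270.3 g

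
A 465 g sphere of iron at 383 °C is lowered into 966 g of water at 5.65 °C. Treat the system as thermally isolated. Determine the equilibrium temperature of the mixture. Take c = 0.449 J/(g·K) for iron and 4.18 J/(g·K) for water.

T_f ≈ 24.2 °C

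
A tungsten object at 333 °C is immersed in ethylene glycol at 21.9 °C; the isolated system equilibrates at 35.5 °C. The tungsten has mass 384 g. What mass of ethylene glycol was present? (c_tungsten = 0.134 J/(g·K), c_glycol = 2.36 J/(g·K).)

Heat lost by the tungsten = heat gained by the glycol:
384·0.134·(333 − 35.5) = m·2.36·(35.5 − 21.9)
32.1 m = 15308  ⇒  m ≈ 476.9 g

m ≈ 477 g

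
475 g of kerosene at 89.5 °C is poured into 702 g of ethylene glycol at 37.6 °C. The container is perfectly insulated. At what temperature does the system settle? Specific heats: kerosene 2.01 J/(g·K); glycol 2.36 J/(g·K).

|Q_kerosene| = |Q_glycol|:
475×2.01×(89.5 − T) = 702×2.36×(T − 37.6)
954.75(89.5 − T) = 1656.7(T − 37.6)
2611.5 T = 147743  ⇒  T ≈ 56.57 °C

T_f ≈ 56.6 °C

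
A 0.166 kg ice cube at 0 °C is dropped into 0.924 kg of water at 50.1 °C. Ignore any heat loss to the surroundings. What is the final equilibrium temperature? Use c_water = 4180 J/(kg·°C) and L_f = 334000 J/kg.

T_f ≈ 30.3 °C

Net heat exchanged in the isolated system is zero:
latent heat to melt: 0.166·334000 = 55444
  meltwater 0→T: 0.166·4180·T = 693.88 T
  water: 3862.3(T − 50.1)
4556.2 T = 193502 − 55444 = 138058
T ≈ 30.30 °C. Since T > 0 °C, the all-ice-melts assumption holds.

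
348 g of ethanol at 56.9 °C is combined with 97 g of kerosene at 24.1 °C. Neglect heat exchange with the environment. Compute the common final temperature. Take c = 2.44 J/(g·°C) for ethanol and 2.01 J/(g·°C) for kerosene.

T_f ≈ 50.8 °C

Heat gained plus heat lost sum to zero:
348*2.44*(T − 56.9) + 97*2.01*(T − 24.1) = 0
849.12(T − 56.9) + 194.97(T − 24.1) = 0
(849.12 + 194.97) T = 849.12*56.9 + 194.97*24.1
T = 53014 / 1044.1 = 50.8 °C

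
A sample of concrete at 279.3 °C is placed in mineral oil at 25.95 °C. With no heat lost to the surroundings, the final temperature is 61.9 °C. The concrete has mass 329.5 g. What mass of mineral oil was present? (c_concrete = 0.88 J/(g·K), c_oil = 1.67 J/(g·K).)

m ≈ 1050 g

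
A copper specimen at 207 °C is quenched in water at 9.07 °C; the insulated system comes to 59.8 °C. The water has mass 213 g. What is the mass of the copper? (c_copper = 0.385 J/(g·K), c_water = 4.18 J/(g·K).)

m ≈ 797 g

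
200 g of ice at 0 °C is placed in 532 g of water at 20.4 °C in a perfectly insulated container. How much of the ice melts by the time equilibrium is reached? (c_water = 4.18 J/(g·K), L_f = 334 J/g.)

m_melted ≈ 136 g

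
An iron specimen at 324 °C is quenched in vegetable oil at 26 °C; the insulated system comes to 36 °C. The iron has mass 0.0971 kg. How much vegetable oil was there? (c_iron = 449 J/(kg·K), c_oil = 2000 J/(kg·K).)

m ≈ 0.628 kg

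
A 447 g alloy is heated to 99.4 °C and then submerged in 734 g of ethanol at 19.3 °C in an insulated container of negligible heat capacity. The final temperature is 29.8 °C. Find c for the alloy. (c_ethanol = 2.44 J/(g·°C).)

Heat gained plus heat lost sum to zero:
447×c×(29.8 − 99.4) + 734×2.44×(29.8 − 19.3) = 0
-31111 c = -18805
c = -18805/-31111 ≈ 0.6044 J/(g·°C)

c ≈ 0.604 J/(g·°C)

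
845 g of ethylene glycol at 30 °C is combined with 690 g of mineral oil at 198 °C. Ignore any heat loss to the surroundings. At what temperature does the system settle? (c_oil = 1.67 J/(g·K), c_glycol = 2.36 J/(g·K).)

T_f ≈ 91.5 °C

T_f is the heat-capacity-weighted average of the initial temperatures:
T_f = (1152.3·198 + 1994.2·30) / (1152.3 + 1994.2)
    = 287981 / 3146.5 ≈ 91.52 °C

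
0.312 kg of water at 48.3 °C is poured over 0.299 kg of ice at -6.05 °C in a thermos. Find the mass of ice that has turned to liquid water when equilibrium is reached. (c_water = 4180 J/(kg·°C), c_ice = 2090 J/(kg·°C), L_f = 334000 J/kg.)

Cooling the water to 0 °C releases 0.312·4180·48.3 = 62991 J.
Warming the ice to 0 °C takes 0.299·2090·6.05 = 3780.7 J, leaving 59210 J for melting.
To melt every bit of ice: 0.299·334000 = 99866 J.
That's not enough to melt it all — equilibrium is at 0 °C with ice remaining.
Mass melted = 59210/334000 ≈ 0.1773 kg.

m_melted ≈ 0.177 kg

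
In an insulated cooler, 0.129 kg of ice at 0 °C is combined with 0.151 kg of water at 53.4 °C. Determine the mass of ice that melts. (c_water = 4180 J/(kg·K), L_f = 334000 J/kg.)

m_melted ≈ 0.101 kg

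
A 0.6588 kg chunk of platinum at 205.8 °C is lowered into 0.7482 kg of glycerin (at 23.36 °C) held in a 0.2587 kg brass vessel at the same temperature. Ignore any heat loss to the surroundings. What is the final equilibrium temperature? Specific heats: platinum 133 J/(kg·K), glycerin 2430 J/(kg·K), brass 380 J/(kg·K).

T_f ≈ 31.3 °C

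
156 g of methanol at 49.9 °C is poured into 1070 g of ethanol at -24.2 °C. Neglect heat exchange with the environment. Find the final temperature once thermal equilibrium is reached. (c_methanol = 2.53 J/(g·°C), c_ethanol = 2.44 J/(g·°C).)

T_f ≈ -14.5 °C

With ΣQ=0 the equilibrium temperature is the m·c-weighted mean:
T_f = (394.68·49.9 + 2610.8·(-24.2)) / (394.68 + 2610.8)
    = -43487 / 3005.5 ≈ -14.47 °C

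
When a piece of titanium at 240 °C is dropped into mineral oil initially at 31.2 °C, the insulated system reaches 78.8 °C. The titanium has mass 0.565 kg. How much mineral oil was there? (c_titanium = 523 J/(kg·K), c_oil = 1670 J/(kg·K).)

m ≈ 0.599 kg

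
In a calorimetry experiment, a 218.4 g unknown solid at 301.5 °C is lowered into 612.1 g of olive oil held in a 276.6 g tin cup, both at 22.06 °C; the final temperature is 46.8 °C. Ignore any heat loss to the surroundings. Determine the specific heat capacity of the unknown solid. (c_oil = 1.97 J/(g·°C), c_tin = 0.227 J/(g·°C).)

c ≈ 0.564 J/(g·°C)

Heat gained plus heat lost sum to zero:
218.4×c×(46.8 − 301.5) + 612.1×1.97×(46.8 − 22.06) + 276.6×0.227×(46.8 − 22.06) = 0
-55626 c = -31386
c = -31386/-55626 ≈ 0.5642 J/(g·°C)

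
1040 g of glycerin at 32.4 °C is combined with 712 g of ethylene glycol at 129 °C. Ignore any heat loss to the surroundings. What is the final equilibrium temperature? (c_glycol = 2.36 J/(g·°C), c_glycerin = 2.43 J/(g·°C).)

T_f ≈ 71.0 °C

With ΣQ=0 the equilibrium temperature is the m·c-weighted mean:
T_f = (1680.3×129 + 2527.2×32.4) / (1680.3 + 2527.2)
    = 298643 / 4207.5 ≈ 70.98 °C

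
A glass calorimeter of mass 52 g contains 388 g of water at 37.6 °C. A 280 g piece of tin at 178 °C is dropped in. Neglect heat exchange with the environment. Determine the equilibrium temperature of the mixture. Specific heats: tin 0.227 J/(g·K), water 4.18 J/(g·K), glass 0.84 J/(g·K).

T_f ≈ 42.8 °C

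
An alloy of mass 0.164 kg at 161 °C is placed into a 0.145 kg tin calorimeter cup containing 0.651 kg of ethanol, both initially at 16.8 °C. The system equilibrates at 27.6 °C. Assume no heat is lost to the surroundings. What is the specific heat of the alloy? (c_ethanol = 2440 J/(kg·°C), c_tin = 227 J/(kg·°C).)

Setting the total heat transfer to zero:
0.164·c·(27.6 − 161) + 0.651·2440·(27.6 − 16.8) + 0.145·227·(27.6 − 16.8) = 0
-21.88 c = -17511
c = -17511/-21.88 ≈ 800.4 J/(kg·°C)

c ≈ 800 J/(kg·°C)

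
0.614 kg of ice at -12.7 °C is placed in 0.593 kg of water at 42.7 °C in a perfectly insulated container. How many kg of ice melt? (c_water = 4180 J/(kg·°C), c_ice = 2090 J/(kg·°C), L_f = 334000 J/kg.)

m_melted ≈ 0.268 kg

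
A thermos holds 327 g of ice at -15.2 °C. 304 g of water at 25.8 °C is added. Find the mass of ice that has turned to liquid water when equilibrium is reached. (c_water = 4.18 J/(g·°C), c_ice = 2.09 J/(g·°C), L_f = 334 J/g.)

Water can give up m c ΔT = 304·4.18·25.8 = 32785 J before reaching 0 °C.
Warming the ice to 0 °C takes 327·2.09·15.2 = 10388 J, leaving 22396 J for melting.
Melting all 327 g of ice would need 327·334 = 109218 J.
Since 22396 < 109218 J, not all the ice melts; equilibrium is at 0 °C.
m_melt = 22396 / L_f = 67.06 g.

m_melted ≈ 67.1 g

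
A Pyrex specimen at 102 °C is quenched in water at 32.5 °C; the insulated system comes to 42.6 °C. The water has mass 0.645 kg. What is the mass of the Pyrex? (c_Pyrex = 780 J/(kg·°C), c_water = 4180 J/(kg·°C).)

Taking heat into each body as positive, Σ m c ΔT = 0:
m·780·(42.6 − 102) + 0.645·4180·(42.6 − 32.5) = 0
-46332 m = -27231
m = -27231/-46332 ≈ 0.5877 kg

m ≈ 0.588 kg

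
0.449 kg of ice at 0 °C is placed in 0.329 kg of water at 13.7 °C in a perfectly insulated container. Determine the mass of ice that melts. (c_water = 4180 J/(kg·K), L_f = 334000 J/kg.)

m_melted ≈ 0.0564 kg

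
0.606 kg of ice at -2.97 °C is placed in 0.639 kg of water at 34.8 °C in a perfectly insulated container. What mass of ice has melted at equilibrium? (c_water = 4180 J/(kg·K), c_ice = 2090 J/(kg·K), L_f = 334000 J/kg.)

Water can give up m c ΔT = 0.639×4180×34.8 = 92951 J before reaching 0 °C.
Warming the ice to 0 °C takes 0.606×2090×2.97 = 3761.6 J, leaving 89190 J for melting.
To melt every bit of ice: 0.606×334000 = 202404 J.
That's not enough to melt it all — equilibrium is at 0 °C with ice remaining.
m_melt = 89190 / L_f = 0.267 kg.

m_melted ≈ 0.267 kg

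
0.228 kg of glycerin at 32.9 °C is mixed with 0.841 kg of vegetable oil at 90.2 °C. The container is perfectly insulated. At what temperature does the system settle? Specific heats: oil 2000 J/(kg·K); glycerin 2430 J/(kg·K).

T_f ≈ 76.0 °C

Setting the total heat transfer to zero:
0.841×2000×(T − 90.2) + 0.228×2430×(T − 32.9) = 0
1682(T − 90.2) + 554.04(T − 32.9) = 0
(1682 + 554.04) T = 1682×90.2 + 554.04×32.9
T = 169944 / 2236 = 76 °C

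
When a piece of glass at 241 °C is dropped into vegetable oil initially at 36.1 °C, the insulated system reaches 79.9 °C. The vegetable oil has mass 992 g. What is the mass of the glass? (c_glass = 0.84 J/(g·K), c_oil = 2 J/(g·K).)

Heat gained plus heat lost sum to zero:
m·0.84·(79.9 − 241) + 992·2·(79.9 − 36.1) = 0
-135.32 m = -86899
m = -86899/-135.32 ≈ 642.2 g

m ≈ 642 g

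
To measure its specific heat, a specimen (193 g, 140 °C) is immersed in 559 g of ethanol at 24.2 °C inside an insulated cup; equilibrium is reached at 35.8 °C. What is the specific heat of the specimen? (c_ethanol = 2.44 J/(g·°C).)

Heat lost by the specimen = heat gained by the ethanol:
193×c×(140 − 35.8) = 559×2.44×(35.8 − 24.2)
20111 c = 15822  ⇒  c ≈ 0.7867 J/(g·°C)

c ≈ 0.787 J/(g·°C)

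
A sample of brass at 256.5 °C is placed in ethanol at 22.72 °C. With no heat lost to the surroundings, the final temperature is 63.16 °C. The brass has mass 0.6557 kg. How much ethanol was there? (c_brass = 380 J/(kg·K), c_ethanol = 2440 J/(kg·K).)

Conservation of energy gives ΣQ = 0:
0.6557·380·(63.16 − 256.5) + m·2440·(63.16 − 22.72) = 0
98674 m = 48174
m = 48174/98674 ≈ 0.4882 kg

m ≈ 0.488 kg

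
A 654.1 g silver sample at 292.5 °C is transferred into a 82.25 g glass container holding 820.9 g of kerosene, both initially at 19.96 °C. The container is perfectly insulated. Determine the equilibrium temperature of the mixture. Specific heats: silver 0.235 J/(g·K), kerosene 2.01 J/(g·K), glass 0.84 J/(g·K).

T_f ≈ 42.3 °C

Setting the total heat transfer to zero:
654.1·0.235·(T − 292.5) + 820.9·2.01·(T − 19.96) + 82.25·0.84·(T − 19.96) = 0
153.71(T − 292.5) + 1650(T − 19.96) + 69.09(T − 19.96) = 0
(153.71 + 1650 + 69.09) T = 153.71·292.5 + 1650·19.96 + 69.09·19.96
T ≈ 42.33 °C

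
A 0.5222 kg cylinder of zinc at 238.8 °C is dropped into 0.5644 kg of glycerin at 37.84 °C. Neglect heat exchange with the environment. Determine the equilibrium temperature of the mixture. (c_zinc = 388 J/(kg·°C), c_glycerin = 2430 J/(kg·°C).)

T_f ≈ 63.7 °C

|Q_zinc| = |Q_glycerin|:
0.5222*388*(238.8 − T) = 0.5644*2430*(T − 37.84)
202.61(238.8 − T) = 1371.5(T − 37.84)
1574.1 T = 100281  ⇒  T ≈ 63.71 °C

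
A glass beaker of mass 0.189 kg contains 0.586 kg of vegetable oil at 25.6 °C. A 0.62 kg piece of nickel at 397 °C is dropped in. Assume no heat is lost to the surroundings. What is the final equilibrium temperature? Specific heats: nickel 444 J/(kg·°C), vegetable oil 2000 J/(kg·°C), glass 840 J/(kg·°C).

T_f ≈ 89.3 °C

Heat gained plus heat lost sum to zero:
0.62×444×(T − 397) + 0.586×2000×(T − 25.6) + 0.189×840×(T − 25.6) = 0
275.28(T − 397) + 1172(T − 25.6) + 158.76(T − 25.6) = 0
(275.28 + 1172 + 158.76) T = 275.28×397 + 1172×25.6 + 158.76×25.6
T = 143354 / 1606 = 89.3 °C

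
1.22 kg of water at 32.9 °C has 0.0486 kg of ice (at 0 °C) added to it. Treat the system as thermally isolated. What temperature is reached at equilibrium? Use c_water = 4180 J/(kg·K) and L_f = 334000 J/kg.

Heat gained plus heat lost sum to zero:
melt ice: 0.0486×334000 = 16232; meltwater 0→T: 0.0486×4180×T = 203.15 T; water: 5099.6(T − 32.9)
5302.7 T = 167777 − 16232 = 151544
T ≈ 28.58 °C. Since T > 0 °C, the all-ice-melts assumption holds.

T_f ≈ 28.6 °C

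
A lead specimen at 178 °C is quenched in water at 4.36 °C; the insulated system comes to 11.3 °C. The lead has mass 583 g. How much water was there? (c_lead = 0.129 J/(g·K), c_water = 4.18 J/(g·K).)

m ≈ 432 g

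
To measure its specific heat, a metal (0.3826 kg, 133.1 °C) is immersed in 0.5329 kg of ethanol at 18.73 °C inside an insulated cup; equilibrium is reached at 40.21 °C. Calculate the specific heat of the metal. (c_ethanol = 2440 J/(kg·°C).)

c ≈ 786 J/(kg·°C)

Conservation of energy gives ΣQ = 0:
0.3826·c·(40.21 − 133.1) + 0.5329·2440·(40.21 − 18.73) = 0
-35.54 c = -27930
c = -27930/-35.54 ≈ 785.9 J/(kg·°C)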